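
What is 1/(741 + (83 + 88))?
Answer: 1/912 ≈ 0.0010965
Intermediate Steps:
1/(741 + (83 + 88)) = 1/(741 + 171) = 1/912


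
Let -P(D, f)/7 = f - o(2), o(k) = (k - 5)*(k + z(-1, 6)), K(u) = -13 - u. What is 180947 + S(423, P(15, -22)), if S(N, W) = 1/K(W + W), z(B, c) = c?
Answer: 2714206/15 ≈ 1.8095e+5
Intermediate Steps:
o(k) = (-5 + k)*(6 + k) (o(k) = (k - 5)*(k + 6) = (-5 + k)*(6 + k))
P(D, f) = -168 - 7*f (P(D, f) = -7*(f - (-30 + 2 + 2²)) = -7*(f - (-30 + 2 + 4)) = -7*(f - 1*(-24)) = -7*(f + 24) = -7*(24 + f) = -168 - 7*f)
S(N, W) = 1/(-13 - 2*W) (S(N, W) = 1/(-13 - (W + W)) = 1/(-13 - 2*W))
180947 + S(423, P(15, -22)) = 180947 - 1/(13 + 2*(-168 - 7*(-22))) = 180947 - 1/(13 + 2*(-168 + 154)) = 180947 - 1/(13 + 2*(-14)) = 180947 - 1/(13 - 28) = 180947 - 1/(-15) = 180947 - 1*(-1/15) = 180947 + 1/15 = 2714206/15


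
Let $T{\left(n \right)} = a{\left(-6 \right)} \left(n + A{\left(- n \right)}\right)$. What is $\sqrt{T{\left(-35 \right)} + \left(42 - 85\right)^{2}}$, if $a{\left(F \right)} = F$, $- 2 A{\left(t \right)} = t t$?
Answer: $\sqrt{5734} \approx 75.723$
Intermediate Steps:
$A{\left(t \right)} = - \frac{t^{2}}{2}$ ($A{\left(t \right)} = - \frac{t t}{2} = - \frac{t^{2}}{2}$)
$T{\left(n \right)} = - 6 n + 3 n^{2}$ ($T{\left(n \right)} = - 6 \left(n - \frac{\left(- n\right)^{2}}{2}\right) = - 6 \left(n - \frac{n^{2}}{2}\right) = - 6 n + 3 n^{2}$)
$\sqrt{T{\left(-35 \right)} + \left(42 - 85\right)^{2}} = \sqrt{3 \left(-35\right) \left(-2 - 35\right) + \left(42 - 85\right)^{2}} = \sqrt{3 \left(-35\right) \left(-37\right) + \left(-43\right)^{2}} = \sqrt{3885 + 1849} = \sqrt{5734}$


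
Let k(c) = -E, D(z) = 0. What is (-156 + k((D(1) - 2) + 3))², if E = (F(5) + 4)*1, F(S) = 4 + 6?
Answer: 28900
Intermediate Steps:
F(S) = 10
E = 14 (E = (10 + 4)*1 = 14*1 = 14)
k(c) = -14 (k(c) = -1*14 = -14)
(-156 + k((D(1) - 2) + 3))² = (-156 - 14)² = (-170)² = 28900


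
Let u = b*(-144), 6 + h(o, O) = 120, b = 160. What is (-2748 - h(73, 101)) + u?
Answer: -25902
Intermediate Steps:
h(o, O) = 114 (h(o, O) = -6 + 120 = 114)
u = -23040 (u = 160*(-144) = -23040)
(-2748 - h(73, 101)) + u = (-2748 - 1*114) - 23040 = (-2748 - 114) - 23040 = -2862 - 23040 = -25902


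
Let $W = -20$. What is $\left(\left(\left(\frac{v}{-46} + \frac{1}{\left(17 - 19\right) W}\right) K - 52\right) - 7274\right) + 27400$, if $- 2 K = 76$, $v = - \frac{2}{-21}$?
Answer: $\frac{193906423}{9660} \approx 20073.0$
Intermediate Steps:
$v = \frac{2}{21}$ ($v = \left(-2\right) \left(- \frac{1}{21}\right) = \frac{2}{21} \approx 0.095238$)
$K = -38$ ($K = \left(- \frac{1}{2}\right) 76 = -38$)
$\left(\left(\left(\frac{v}{-46} + \frac{1}{\left(17 - 19\right) W}\right) K - 52\right) - 7274\right) + 27400 = \left(\left(\left(\frac{2}{21 \left(-46\right)} + \frac{1}{\left(17 - 19\right) \left(-20\right)}\right) \left(-38\right) - 52\right) - 7274\right) + 27400 = \left(\left(\left(\frac{2}{21} \left(- \frac{1}{46}\right) + \frac{1}{-2} \left(- \frac{1}{20}\right)\right) \left(-38\right) - 52\right) - 7274\right) + 27400 = \left(\left(\left(- \frac{1}{483} - - \frac{1}{40}\right) \left(-38\right) - 52\right) - 7274\right) + 27400 = \left(\left(\left(- \frac{1}{483} + \frac{1}{40}\right) \left(-38\right) - 52\right) - 7274\right) + 27400 = \left(\left(\frac{443}{19320} \left(-38\right) - 52\right) - 7274\right) + 27400 = \left(\left(- \frac{8417}{9660} - 52\right) - 7274\right) + 27400 = \left(- \frac{510737}{9660} - 7274\right) + 27400 = - \frac{70777577}{9660} + 27400 = \frac{193906423}{9660}$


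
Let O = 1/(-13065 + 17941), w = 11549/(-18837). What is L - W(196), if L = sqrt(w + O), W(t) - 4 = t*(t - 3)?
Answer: -37832 + I*sqrt(271506381601)/665574 ≈ -37832.0 + 0.78288*I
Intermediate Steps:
w = -11549/18837 (w = 11549*(-1/18837) = -11549/18837 ≈ -0.61310)
W(t) = 4 + t*(-3 + t) (W(t) = 4 + t*(t - 3) = 4 + t*(-3 + t))
O = 1/4876 ≈ 0.00020509
L = I*sqrt(271506381601)/665574 (L = sqrt(-11549/18837 + 1/4876) = sqrt(-2447569/3993444) = I*sqrt(271506381601)/665574 ≈ 0.78288*I)
L - W(196) = I*sqrt(271506381601)/665574 - (4 + 196**2 - 3*196) = I*sqrt(271506381601)/665574 - (4 + 38416 - 588) = I*sqrt(271506381601)/665574 - 1*37832 = I*sqrt(271506381601)/665574 - 37832 = -37832 + I*sqrt(271506381601)/665574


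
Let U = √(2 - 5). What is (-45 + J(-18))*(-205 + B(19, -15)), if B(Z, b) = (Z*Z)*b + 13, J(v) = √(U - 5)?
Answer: 252315 - 5607*√(-5 + I*√3) ≈ 2.5017e+5 - 12719.0*I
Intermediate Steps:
U = I*√3 (U = √(-3) = I*√3 ≈ 1.732*I)
J(v) = √(-5 + I*√3) (J(v) = √(I*√3 - 5) = √(-5 + I*√3))
B(Z, b) = 13 + b*Z² (B(Z, b) = Z²*b + 13 = b*Z² + 13 = 13 + b*Z²)
(-45 + J(-18))*(-205 + B(19, -15)) = (-45 + √(-5 + I*√3))*(-205 + (13 - 15*19²)) = (-45 + √(-5 + I*√3))*(-205 + (13 - 15*361)) = (-45 + √(-5 + I*√3))*(-205 + (13 - 5415)) = (-45 + √(-5 + I*√3))*(-205 - 5402) = (-45 + √(-5 + I*√3))*(-5607) = 252315 - 5607*√(-5 + I*√3)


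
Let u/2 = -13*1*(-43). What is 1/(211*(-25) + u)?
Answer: -1/4157 ≈ -0.00024056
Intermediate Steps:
u = 1118 (u = 2*(-13*1*(-43)) = 2*(-13*(-43)) = 2*559 = 1118)
1/(211*(-25) + u) = 1/(211*(-25) + 1118) = 1/(-5275 + 1118) = 1/(-4157) = -1/4157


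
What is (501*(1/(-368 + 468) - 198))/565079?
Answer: -9919299/56507900 ≈ -0.17554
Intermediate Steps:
(501*(1/(-368 + 468) - 198))/565079 = (501*(1/100 - 198))*(1/565079) = (501*(-19799/100))*(1/565079) = -9919299/100*1/565079 = -9919299/56507900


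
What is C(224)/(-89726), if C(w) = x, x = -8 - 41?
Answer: 7/12818 ≈ 0.00054611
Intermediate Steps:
x = -49
C(w) = -49
C(224)/(-89726) = -49/(-89726) = -49*(-1/89726) = 7/12818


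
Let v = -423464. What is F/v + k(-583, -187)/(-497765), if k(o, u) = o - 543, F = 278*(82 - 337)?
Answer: 17881690657/105392778980 ≈ 0.16967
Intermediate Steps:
F = -70890 (F = 278*(-255) = -70890)
k(o, u) = -543 + o
F/v + k(-583, -187)/(-497765) = -70890/(-423464) + (-543 - 583)/(-497765) = -70890*(-1/423464) - 1126*(-1/497765) = 35445/211732 + 1126/497765 = 17881690657/105392778980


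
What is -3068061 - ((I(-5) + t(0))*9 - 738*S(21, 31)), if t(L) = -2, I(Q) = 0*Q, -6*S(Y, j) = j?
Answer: -3071856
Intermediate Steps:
S(Y, j) = -j/6
I(Q) = 0
-3068061 - ((I(-5) + t(0))*9 - 738*S(21, 31)) = -3068061 - ((0 - 2)*9 - (-123)*31) = -3068061 - (-2*9 - 738*(-31/6)) = -3068061 - (-18 + 3813) = -3068061 - 1*3795 = -3068061 - 3795 = -3071856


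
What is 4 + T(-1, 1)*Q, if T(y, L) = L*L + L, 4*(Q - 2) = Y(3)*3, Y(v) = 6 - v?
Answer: 25/2 ≈ 12.500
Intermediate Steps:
Q = 17/4 (Q = 2 + ((6 - 1*3)*3)/4 = 2 + ((6 - 3)*3)/4 = 2 + (3*3)/4 = 2 + (¼)*9 = 2 + 9/4 = 17/4 ≈ 4.2500)
T(y, L) = L + L² (T(y, L) = L² + L = L + L²)
4 + T(-1, 1)*Q = 4 + (1*(1 + 1))*(17/4) = 4 + (1*2)*(17/4) = 4 + 2*(17/4) = 4 + 17/2 = 25/2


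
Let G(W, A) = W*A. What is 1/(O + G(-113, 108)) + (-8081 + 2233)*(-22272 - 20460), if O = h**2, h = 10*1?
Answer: 3024750092543/12104 ≈ 2.4990e+8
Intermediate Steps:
h = 10
G(W, A) = A*W
O = 100 (O = 10**2 = 100)
1/(O + G(-113, 108)) + (-8081 + 2233)*(-22272 - 20460) = 1/(100 + 108*(-113)) + (-8081 + 2233)*(-22272 - 20460) = 1/(100 - 12204) - 5848*(-42732) = 1/(-12104) + 249896736 = -1/12104 + 249896736 = 3024750092543/12104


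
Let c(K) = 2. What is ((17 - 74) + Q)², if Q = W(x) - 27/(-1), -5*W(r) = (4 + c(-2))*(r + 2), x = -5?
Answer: 17424/25 ≈ 696.96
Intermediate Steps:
W(r) = -12/5 - 6*r/5 (W(r) = -(4 + 2)*(r + 2)/5 = -6*(2 + r)/5 = -(12 + 6*r)/5 = -12/5 - 6*r/5)
Q = 153/5 (Q = (-12/5 - 6/5*(-5)) - 27/(-1) = (-12/5 + 6) - 27*(-1) = 18/5 - 1*(-27) = 18/5 + 27 = 153/5 ≈ 30.600)
((17 - 74) + Q)² = ((17 - 74) + 153/5)² = (-57 + 153/5)² = (-132/5)² = 17424/25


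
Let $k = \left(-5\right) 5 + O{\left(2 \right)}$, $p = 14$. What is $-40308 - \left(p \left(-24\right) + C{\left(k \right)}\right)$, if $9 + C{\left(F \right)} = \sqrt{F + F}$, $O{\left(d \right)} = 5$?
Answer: $-39963 - 2 i \sqrt{10} \approx -39963.0 - 6.3246 i$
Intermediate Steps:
$k = -20$ ($k = \left(-5\right) 5 + 5 = -25 + 5 = -20$)
$C{\left(F \right)} = -9 + \sqrt{2} \sqrt{F}$ ($C{\left(F \right)} = -9 + \sqrt{F + F} = -9 + \sqrt{2 F} = -9 + \sqrt{2} \sqrt{F}$)
$-40308 - \left(p \left(-24\right) + C{\left(k \right)}\right) = -40308 - \left(14 \left(-24\right) - \left(9 - \sqrt{2} \sqrt{-20}\right)\right) = -40308 - \left(-336 - \left(9 - \sqrt{2} \cdot 2 i \sqrt{5}\right)\right) = -40308 - \left(-336 - \left(9 - 2 i \sqrt{10}\right)\right) = -40308 - \left(-345 + 2 i \sqrt{10}\right) = -40308 + \left(345 - 2 i \sqrt{10}\right) = -39963 - 2 i \sqrt{10}$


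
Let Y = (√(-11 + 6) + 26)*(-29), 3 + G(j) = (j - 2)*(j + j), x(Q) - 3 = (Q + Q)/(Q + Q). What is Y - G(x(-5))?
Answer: -767 - 29*I*√5 ≈ -767.0 - 64.846*I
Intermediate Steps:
x(Q) = 4 (x(Q) = 3 + (Q + Q)/(Q + Q) = 3 + (2*Q)/((2*Q)) = 3 + (2*Q)*(1/(2*Q)) = 3 + 1 = 4)
G(j) = -3 + 2*j*(-2 + j) (G(j) = -3 + (j - 2)*(j + j) = -3 + (-2 + j)*(2*j) = -3 + 2*j*(-2 + j))
Y = -754 - 29*I*√5 (Y = (√(-5) + 26)*(-29) = (I*√5 + 26)*(-29) = (26 + I*√5)*(-29) = -754 - 29*I*√5 ≈ -754.0 - 64.846*I)
Y - G(x(-5)) = (-754 - 29*I*√5) - (-3 - 4*4 + 2*4²) = (-754 - 29*I*√5) - (-3 - 16 + 2*16) = (-754 - 29*I*√5) - (-3 - 16 + 32) = (-754 - 29*I*√5) - 1*13 = (-754 - 29*I*√5) - 13 = -767 - 29*I*√5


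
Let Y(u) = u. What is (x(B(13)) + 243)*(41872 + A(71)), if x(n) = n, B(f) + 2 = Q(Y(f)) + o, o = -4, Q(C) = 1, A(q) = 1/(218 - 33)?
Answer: 1843624398/185 ≈ 9.9655e+6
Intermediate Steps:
A(q) = 1/185
B(f) = -5 (B(f) = -2 + (1 - 4) = -2 - 3 = -5)
(x(B(13)) + 243)*(41872 + A(71)) = (-5 + 243)*(41872 + 1/185) = 238*(7746321/185) = 1843624398/185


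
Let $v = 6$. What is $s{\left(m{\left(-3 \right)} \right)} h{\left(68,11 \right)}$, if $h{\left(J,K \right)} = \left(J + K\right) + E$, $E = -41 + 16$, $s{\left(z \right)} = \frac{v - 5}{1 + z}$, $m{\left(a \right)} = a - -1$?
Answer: $-54$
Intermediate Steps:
$m{\left(a \right)} = 1 + a$ ($m{\left(a \right)} = a + 1 = 1 + a$)
$s{\left(z \right)} = \frac{1}{1 + z}$ ($s{\left(z \right)} = \frac{6 - 5}{1 + z} = 1 \frac{1}{1 + z} = \frac{1}{1 + z}$)
$E = -25$
$h{\left(J,K \right)} = -25 + J + K$ ($h{\left(J,K \right)} = \left(J + K\right) - 25 = -25 + J + K$)
$s{\left(m{\left(-3 \right)} \right)} h{\left(68,11 \right)} = \frac{-25 + 68 + 11}{1 + \left(1 - 3\right)} = \frac{1}{1 - 2} \cdot 54 = \frac{1}{-1} \cdot 54 = \left(-1\right) 54 = -54$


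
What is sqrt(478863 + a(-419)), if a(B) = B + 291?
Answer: sqrt(478735) ≈ 691.91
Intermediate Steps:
a(B) = 291 + B
sqrt(478863 + a(-419)) = sqrt(478863 + (291 - 419)) = sqrt(478863 - 128) = sqrt(478735)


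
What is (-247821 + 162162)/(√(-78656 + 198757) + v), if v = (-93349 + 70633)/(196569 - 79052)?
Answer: -228668085777348/1658623753437533 - 1182971801210451*√120101/1658623753437533 ≈ -247.31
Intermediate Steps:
v = -22716/117517 ≈ -0.19330
(-247821 + 162162)/(√(-78656 + 198757) + v) = (-247821 + 162162)/(√(-78656 + 198757) - 22716/117517) = -85659/(√120101 - 22716/117517) = -85659/(-22716/117517 + √120101)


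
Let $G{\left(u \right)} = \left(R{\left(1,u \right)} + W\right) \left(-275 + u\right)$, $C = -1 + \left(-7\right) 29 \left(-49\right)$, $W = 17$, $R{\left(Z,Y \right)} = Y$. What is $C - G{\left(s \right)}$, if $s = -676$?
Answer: $-616763$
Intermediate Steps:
$C = 9946$ ($C = -1 - -9947 = -1 + 9947 = 9946$)
$G{\left(u \right)} = \left(-275 + u\right) \left(17 + u\right)$ ($G{\left(u \right)} = \left(u + 17\right) \left(-275 + u\right) = \left(17 + u\right) \left(-275 + u\right) = \left(-275 + u\right) \left(17 + u\right)$)
$C - G{\left(s \right)} = 9946 - \left(-4675 + \left(-676\right)^{2} - -174408\right) = 9946 - \left(-4675 + 456976 + 174408\right) = 9946 - 626709 = -616763$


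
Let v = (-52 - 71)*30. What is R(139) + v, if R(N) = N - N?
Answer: -3690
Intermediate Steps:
R(N) = 0
v = -3690 (v = -123*30 = -3690)
R(139) + v = 0 - 3690 = -3690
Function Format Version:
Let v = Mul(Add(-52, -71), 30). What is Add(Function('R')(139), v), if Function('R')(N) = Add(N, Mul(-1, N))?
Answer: -3690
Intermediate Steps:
Function('R')(N) = 0
v = -3690 (v = Mul(-123, 30) = -3690)
Add(Function('R')(139), v) = Add(0, -3690) = -3690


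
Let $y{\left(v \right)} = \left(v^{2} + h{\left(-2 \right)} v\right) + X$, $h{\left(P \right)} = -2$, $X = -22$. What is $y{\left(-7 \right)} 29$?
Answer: $1189$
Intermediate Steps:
$y{\left(v \right)} = -22 + v^{2} - 2 v$ ($y{\left(v \right)} = \left(v^{2} - 2 v\right) - 22 = -22 + v^{2} - 2 v$)
$y{\left(-7 \right)} 29 = \left(-22 + \left(-7\right)^{2} - -14\right) 29 = \left(-22 + 49 + 14\right) 29 = 41 \cdot 29 = 1189$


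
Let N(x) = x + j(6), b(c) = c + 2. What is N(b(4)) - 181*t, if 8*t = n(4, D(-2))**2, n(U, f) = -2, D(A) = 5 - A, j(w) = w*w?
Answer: -97/2 ≈ -48.500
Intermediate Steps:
j(w) = w**2
b(c) = 2 + c
N(x) = 36 + x (N(x) = x + 6**2 = x + 36 = 36 + x)
t = 1/2 (t = (1/8)*(-2)**2 = (1/8)*4 = 1/2 ≈ 0.50000)
N(b(4)) - 181*t = (36 + (2 + 4)) - 181*1/2 = (36 + 6) - 181/2 = 42 - 181/2 = -97/2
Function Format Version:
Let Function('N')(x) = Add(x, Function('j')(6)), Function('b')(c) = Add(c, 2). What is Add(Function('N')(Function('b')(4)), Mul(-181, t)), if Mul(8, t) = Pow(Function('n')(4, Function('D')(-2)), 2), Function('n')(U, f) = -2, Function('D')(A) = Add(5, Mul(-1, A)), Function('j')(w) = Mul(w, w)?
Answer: Rational(-97, 2) ≈ -48.500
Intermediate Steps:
Function('j')(w) = Pow(w, 2)
Function('b')(c) = Add(2, c)
Function('N')(x) = Add(36, x) (Function('N')(x) = Add(x, Pow(6, 2)) = Add(x, 36) = Add(36, x))
t = Rational(1, 2) (t = Mul(Rational(1, 8), Pow(-2, 2)) = Mul(Rational(1, 8), 4) = Rational(1, 2) ≈ 0.50000)
Add(Function('N')(Function('b')(4)), Mul(-181, t)) = Add(Add(36, Add(2, 4)), Mul(-181, Rational(1, 2))) = Add(Add(36, 6), Rational(-181, 2)) = Add(42, Rational(-181, 2)) = Rational(-97, 2)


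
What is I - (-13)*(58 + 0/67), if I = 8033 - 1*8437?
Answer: 350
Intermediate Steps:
I = -404 (I = 8033 - 8437 = -404)
I - (-13)*(58 + 0/67) = -404 - (-13)*(58 + 0/67) = -404 - (-13)*(58 + 0*(1/67)) = -404 - (-13)*(58 + 0) = -404 - (-13)*58 = -404 - 1*(-754) = -404 + 754 = 350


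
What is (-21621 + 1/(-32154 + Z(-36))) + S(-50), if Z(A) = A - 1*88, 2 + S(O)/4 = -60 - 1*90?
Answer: -717507663/32278 ≈ -22229.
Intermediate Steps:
S(O) = -608 (S(O) = -8 + 4*(-60 - 1*90) = -8 + 4*(-60 - 90) = -8 + 4*(-150) = -8 - 600 = -608)
Z(A) = -88 + A (Z(A) = A - 88 = -88 + A)
(-21621 + 1/(-32154 + Z(-36))) + S(-50) = (-21621 + 1/(-32154 + (-88 - 36))) - 608 = (-21621 + 1/(-32154 - 124)) - 608 = (-21621 + 1/(-32278)) - 608 = (-21621 - 1/32278) - 608 = -697882639/32278 - 608 = -717507663/32278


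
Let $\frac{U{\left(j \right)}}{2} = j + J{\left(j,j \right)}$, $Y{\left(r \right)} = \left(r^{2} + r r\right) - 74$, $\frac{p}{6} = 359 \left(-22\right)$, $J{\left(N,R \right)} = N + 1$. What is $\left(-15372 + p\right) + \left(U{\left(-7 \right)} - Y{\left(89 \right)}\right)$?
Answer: $-78554$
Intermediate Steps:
$J{\left(N,R \right)} = 1 + N$
$p = -47388$ ($p = 6 \cdot 359 \left(-22\right) = 6 \left(-7898\right) = -47388$)
$Y{\left(r \right)} = -74 + 2 r^{2}$ ($Y{\left(r \right)} = \left(r^{2} + r^{2}\right) - 74 = 2 r^{2} - 74 = -74 + 2 r^{2}$)
$U{\left(j \right)} = 2 + 4 j$ ($U{\left(j \right)} = 2 \left(j + \left(1 + j\right)\right) = 2 \left(1 + 2 j\right) = 2 + 4 j$)
$\left(-15372 + p\right) + \left(U{\left(-7 \right)} - Y{\left(89 \right)}\right) = \left(-15372 - 47388\right) + \left(\left(2 + 4 \left(-7\right)\right) - \left(-74 + 2 \cdot 89^{2}\right)\right) = -62760 + \left(\left(2 - 28\right) - \left(-74 + 2 \cdot 7921\right)\right) = -62760 - 15794 = -78554$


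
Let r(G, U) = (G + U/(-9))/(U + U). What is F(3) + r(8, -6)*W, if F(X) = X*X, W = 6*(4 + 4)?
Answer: -77/3 ≈ -25.667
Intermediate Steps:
W = 48 (W = 6*8 = 48)
r(G, U) = (G - U/9)/(2*U) (r(G, U) = (G + U*(-⅑))/((2*U)) = (G - U/9)*(1/(2*U)) = (G - U/9)/(2*U))
F(X) = X²
F(3) + r(8, -6)*W = 3² + ((1/18)*(-1*(-6) + 9*8)/(-6))*48 = 9 + ((1/18)*(-⅙)*(6 + 72))*48 = 9 + ((1/18)*(-⅙)*78)*48 = 9 - 13/18*48 = 9 - 104/3 = -77/3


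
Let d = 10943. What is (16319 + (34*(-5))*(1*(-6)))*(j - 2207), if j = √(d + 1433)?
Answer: -38267173 + 34678*√3094 ≈ -3.6338e+7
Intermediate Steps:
j = 2*√3094 (j = √(10943 + 1433) = √12376 = 2*√3094 ≈ 111.25)
(16319 + (34*(-5))*(1*(-6)))*(j - 2207) = (16319 + (34*(-5))*(1*(-6)))*(2*√3094 - 2207) = (16319 - 170*(-6))*(-2207 + 2*√3094) = (16319 + 1020)*(-2207 + 2*√3094) = 17339*(-2207 + 2*√3094) = -38267173 + 34678*√3094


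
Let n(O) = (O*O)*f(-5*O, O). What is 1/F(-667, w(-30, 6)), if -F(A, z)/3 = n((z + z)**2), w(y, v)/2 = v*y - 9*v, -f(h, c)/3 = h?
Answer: -1/30259908202883973120 ≈ -3.3047e-20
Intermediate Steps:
f(h, c) = -3*h
n(O) = 15*O**3 (n(O) = (O*O)*(-(-15)*O) = O**2*(15*O) = 15*O**3)
w(y, v) = -18*v + 2*v*y (w(y, v) = 2*(v*y - 9*v) = 2*(-9*v + v*y) = -18*v + 2*v*y)
F(A, z) = -2880*z**6 (F(A, z) = -45*((z + z)**2)**3 = -45*((2*z)**2)**3 = -45*(4*z**2)**3 = -45*64*z**6 = -2880*z**6)
1/F(-667, w(-30, 6)) = 1/(-2880*2985984*(-9 - 30)**6) = 1/(-2880*(2*6*(-39))**6) = 1/(-2880*(-468)**6) = 1/(-2880*10506912570445824) = 1/(-30259908202883973120) = -1/30259908202883973120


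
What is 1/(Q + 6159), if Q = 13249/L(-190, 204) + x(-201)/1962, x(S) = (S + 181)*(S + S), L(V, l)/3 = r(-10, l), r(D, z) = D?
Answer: 3270/18709189 ≈ 0.00017478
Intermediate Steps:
L(V, l) = -30 (L(V, l) = 3*(-10) = -30)
x(S) = 2*S*(181 + S) (x(S) = (181 + S)*(2*S) = 2*S*(181 + S))
Q = -1430741/3270 (Q = 13249/(-30) + (2*(-201)*(181 - 201))/1962 = 13249*(-1/30) + (2*(-201)*(-20))*(1/1962) = -13249/30 + 8040*(1/1962) = -13249/30 + 1340/327 = -1430741/3270 ≈ -437.54)
1/(Q + 6159) = 1/(-1430741/3270 + 6159) = 1/(18709189/3270) = 3270/18709189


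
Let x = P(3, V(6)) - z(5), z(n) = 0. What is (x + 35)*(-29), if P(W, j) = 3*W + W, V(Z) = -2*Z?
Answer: -1363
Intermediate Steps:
P(W, j) = 4*W
x = 12 (x = 4*3 - 1*0 = 12 + 0 = 12)
(x + 35)*(-29) = (12 + 35)*(-29) = 47*(-29) = -1363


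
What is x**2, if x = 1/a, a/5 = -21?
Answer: 1/11025 ≈ 9.0703e-5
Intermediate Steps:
a = -105 (a = 5*(-21) = -105)
x = -1/105 (x = 1/(-105) = -1/105 ≈ -0.0095238)
x**2 = (-1/105)**2 = 1/11025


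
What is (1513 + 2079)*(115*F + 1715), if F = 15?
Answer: 12356480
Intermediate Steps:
(1513 + 2079)*(115*F + 1715) = (1513 + 2079)*(115*15 + 1715) = 3592*(1725 + 1715) = 3592*3440 = 12356480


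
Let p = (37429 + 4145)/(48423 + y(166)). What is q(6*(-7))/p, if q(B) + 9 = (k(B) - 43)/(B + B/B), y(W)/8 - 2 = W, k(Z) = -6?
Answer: -2654240/284089 ≈ -9.3430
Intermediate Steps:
y(W) = 16 + 8*W
q(B) = -9 - 49/(1 + B) (q(B) = -9 + (-6 - 43)/(B + B/B) = -9 - 49/(B + 1) = -9 - 49/(1 + B))
p = 13858/16589 (p = (37429 + 4145)/(48423 + (16 + 8*166)) = 41574/(48423 + (16 + 1328)) = 41574/(48423 + 1344) = 41574/49767 = 41574*(1/49767) = 13858/16589 ≈ 0.83537)
q(6*(-7))/p = ((-58 - 54*(-7))/(1 + 6*(-7)))/(13858/16589) = ((-58 - 9*(-42))/(1 - 42))*(16589/13858) = ((-58 + 378)/(-41))*(16589/13858) = -1/41*320*(16589/13858) = -320/41*16589/13858 = -2654240/284089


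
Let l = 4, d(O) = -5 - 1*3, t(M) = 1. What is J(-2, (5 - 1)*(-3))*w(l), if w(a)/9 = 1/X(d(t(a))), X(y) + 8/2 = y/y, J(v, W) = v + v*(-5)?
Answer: -24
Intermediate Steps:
J(v, W) = -4*v (J(v, W) = v - 5*v = -4*v)
d(O) = -8 (d(O) = -5 - 3 = -8)
X(y) = -3 (X(y) = -4 + y/y = -4 + 1 = -3)
w(a) = -3 (w(a) = 9/(-3) = 9*(-⅓) = -3)
J(-2, (5 - 1)*(-3))*w(l) = -4*(-2)*(-3) = 8*(-3) = -24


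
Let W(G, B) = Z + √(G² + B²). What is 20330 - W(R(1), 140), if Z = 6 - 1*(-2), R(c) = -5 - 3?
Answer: 20322 - 4*√1229 ≈ 20182.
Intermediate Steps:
R(c) = -8
Z = 8 (Z = 6 + 2 = 8)
W(G, B) = 8 + √(B² + G²) (W(G, B) = 8 + √(G² + B²) = 8 + √(B² + G²))
20330 - W(R(1), 140) = 20330 - (8 + √(140² + (-8)²)) = 20330 - (8 + √(19600 + 64)) = 20330 - (8 + √19664) = 20330 - (8 + 4*√1229) = 20330 + (-8 - 4*√1229) = 20322 - 4*√1229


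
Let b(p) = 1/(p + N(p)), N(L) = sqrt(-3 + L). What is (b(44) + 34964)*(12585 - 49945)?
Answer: -495070988928/379 + 7472*sqrt(41)/379 ≈ -1.3063e+9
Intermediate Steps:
b(p) = 1/(p + sqrt(-3 + p))
(b(44) + 34964)*(12585 - 49945) = (1/(44 + sqrt(-3 + 44)) + 34964)*(12585 - 49945) = (1/(44 + sqrt(41)) + 34964)*(-37360) = (34964 + 1/(44 + sqrt(41)))*(-37360) = -1306255040 - 37360/(44 + sqrt(41))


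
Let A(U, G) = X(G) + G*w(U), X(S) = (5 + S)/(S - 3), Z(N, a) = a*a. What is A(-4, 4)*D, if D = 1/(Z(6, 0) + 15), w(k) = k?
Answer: -7/15 ≈ -0.46667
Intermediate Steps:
Z(N, a) = a**2
X(S) = (5 + S)/(-3 + S)
A(U, G) = G*U + (5 + G)/(-3 + G) (A(U, G) = (5 + G)/(-3 + G) + G*U = G*U + (5 + G)/(-3 + G))
D = 1/15 (D = 1/(0**2 + 15) = 1/(0 + 15) = 1/15 ≈ 0.066667)
A(-4, 4)*D = ((5 + 4 + 4*(-4)*(-3 + 4))/(-3 + 4))*(1/15) = ((5 + 4 + 4*(-4)*1)/1)*(1/15) = (1*(5 + 4 - 16))*(1/15) = (1*(-7))*(1/15) = -7*1/15 = -7/15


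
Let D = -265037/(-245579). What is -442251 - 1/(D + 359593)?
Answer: -39054634935323963/88308754384 ≈ -4.4225e+5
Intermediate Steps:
D = 265037/245579 (D = -265037*(-1/245579) = 265037/245579 ≈ 1.0792)
-442251 - 1/(D + 359593) = -442251 - 1/(265037/245579 + 359593) = -442251 - 1/88308754384/245579 = -442251 - 1*245579/88308754384 = -442251 - 245579/88308754384 = -39054634935323963/88308754384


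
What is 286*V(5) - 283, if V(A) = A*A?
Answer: 6867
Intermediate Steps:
V(A) = A²
286*V(5) - 283 = 286*5² - 283 = 286*25 - 283 = 7150 - 283 = 6867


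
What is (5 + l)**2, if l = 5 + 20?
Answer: 900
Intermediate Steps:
l = 25
(5 + l)**2 = (5 + 25)**2 = 30**2 = 900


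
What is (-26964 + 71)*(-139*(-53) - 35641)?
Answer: 760372682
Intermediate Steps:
(-26964 + 71)*(-139*(-53) - 35641) = -26893*(7367 - 35641) = -26893*(-28274) = 760372682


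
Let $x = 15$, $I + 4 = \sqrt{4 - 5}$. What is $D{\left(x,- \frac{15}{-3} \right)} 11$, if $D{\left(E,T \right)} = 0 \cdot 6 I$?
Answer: $0$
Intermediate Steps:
$I = -4 + i$ ($I = -4 + \sqrt{4 - 5} = -4 + \sqrt{-1} = -4 + i \approx -4.0 + 1.0 i$)
$D{\left(E,T \right)} = 0$ ($D{\left(E,T \right)} = 0 \cdot 6 \left(-4 + i\right) = 0 \left(-4 + i\right) = 0$)
$D{\left(x,- \frac{15}{-3} \right)} 11 = 0 \cdot 11 = 0$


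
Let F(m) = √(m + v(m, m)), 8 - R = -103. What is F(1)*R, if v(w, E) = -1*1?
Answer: 0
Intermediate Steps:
v(w, E) = -1
R = 111 (R = 8 - 1*(-103) = 8 + 103 = 111)
F(m) = √(-1 + m) (F(m) = √(m - 1) = √(-1 + m))
F(1)*R = √(-1 + 1)*111 = √0*111 = 0*111 = 0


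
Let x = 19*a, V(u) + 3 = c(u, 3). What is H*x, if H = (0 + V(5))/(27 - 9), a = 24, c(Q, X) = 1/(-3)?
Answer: -760/9 ≈ -84.444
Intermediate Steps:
c(Q, X) = -1/3
V(u) = -10/3 (V(u) = -3 - 1/3 = -10/3)
x = 456 (x = 19*24 = 456)
H = -5/27 (H = (0 - 10/3)/(27 - 9) = -10/3/18 = -10/3*1/18 = -5/27 ≈ -0.18519)
H*x = -5/27*456 = -760/9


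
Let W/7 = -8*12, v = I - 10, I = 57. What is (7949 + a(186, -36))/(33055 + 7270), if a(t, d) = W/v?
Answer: 372931/1895275 ≈ 0.19677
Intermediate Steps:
v = 47 (v = 57 - 10 = 47)
W = -672 (W = 7*(-8*12) = 7*(-96) = -672)
a(t, d) = -672/47
(7949 + a(186, -36))/(33055 + 7270) = (7949 - 672/47)/(33055 + 7270) = (372931/47)/40325 = (372931/47)*(1/40325) = 372931/1895275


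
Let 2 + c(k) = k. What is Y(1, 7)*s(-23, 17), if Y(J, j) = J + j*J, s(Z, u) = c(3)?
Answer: 8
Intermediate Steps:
c(k) = -2 + k
s(Z, u) = 1 (s(Z, u) = -2 + 3 = 1)
Y(J, j) = J + J*j
Y(1, 7)*s(-23, 17) = (1*(1 + 7))*1 = (1*8)*1 = 8*1 = 8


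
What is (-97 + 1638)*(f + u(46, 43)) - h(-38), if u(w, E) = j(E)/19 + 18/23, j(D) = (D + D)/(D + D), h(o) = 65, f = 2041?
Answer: 59781659/19 ≈ 3.1464e+6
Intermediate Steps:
j(D) = 1 (j(D) = (2*D)/((2*D)) = (2*D)*(1/(2*D)) = 1)
u(w, E) = 365/437 (u(w, E) = 1/19 + 18/23 = 365/437)
(-97 + 1638)*(f + u(46, 43)) - h(-38) = (-97 + 1638)*(2041 + 365/437) - 1*65 = 1541*(892282/437) - 65 = 59782894/19 - 65 = 59781659/19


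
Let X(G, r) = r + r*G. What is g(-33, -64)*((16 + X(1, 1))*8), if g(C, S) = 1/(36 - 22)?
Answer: 72/7 ≈ 10.286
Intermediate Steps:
X(G, r) = r + G*r
g(C, S) = 1/14
g(-33, -64)*((16 + X(1, 1))*8) = ((16 + 1*(1 + 1))*8)/14 = ((16 + 1*2)*8)/14 = ((16 + 2)*8)/14 = (18*8)/14 = (1/14)*144 = 72/7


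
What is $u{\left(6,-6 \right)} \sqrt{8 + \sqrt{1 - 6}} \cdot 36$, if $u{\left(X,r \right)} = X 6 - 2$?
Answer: $1224 \sqrt{8 + i \sqrt{5}} \approx 3495.0 + 479.26 i$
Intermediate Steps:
$u{\left(X,r \right)} = -2 + 6 X$ ($u{\left(X,r \right)} = 6 X - 2 = -2 + 6 X$)
$u{\left(6,-6 \right)} \sqrt{8 + \sqrt{1 - 6}} \cdot 36 = \left(-2 + 6 \cdot 6\right) \sqrt{8 + \sqrt{1 - 6}} \cdot 36 = \left(-2 + 36\right) \sqrt{8 + \sqrt{-5}} \cdot 36 = 34 \sqrt{8 + i \sqrt{5}} \cdot 36 = 1224 \sqrt{8 + i \sqrt{5}}$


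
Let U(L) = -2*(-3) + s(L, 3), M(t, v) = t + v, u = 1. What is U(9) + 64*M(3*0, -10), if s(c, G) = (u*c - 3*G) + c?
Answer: -625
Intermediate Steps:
s(c, G) = -3*G + 2*c (s(c, G) = (1*c - 3*G) + c = (c - 3*G) + c = -3*G + 2*c)
U(L) = -3 + 2*L (U(L) = -2*(-3) + (-3*3 + 2*L) = 6 + (-9 + 2*L) = -3 + 2*L)
U(9) + 64*M(3*0, -10) = (-3 + 2*9) + 64*(3*0 - 10) = (-3 + 18) + 64*(0 - 10) = 15 + 64*(-10) = 15 - 640 = -625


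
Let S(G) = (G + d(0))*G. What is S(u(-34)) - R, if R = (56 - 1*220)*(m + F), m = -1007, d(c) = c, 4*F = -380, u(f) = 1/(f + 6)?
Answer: -141690751/784 ≈ -1.8073e+5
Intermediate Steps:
u(f) = 1/(6 + f)
F = -95 (F = (1/4)*(-380) = -95)
R = 180728 (R = (56 - 1*220)*(-1007 - 95) = (56 - 220)*(-1102) = -164*(-1102) = 180728)
S(G) = G**2 (S(G) = (G + 0)*G = G*G = G**2)
S(u(-34)) - R = (1/(6 - 34))**2 - 1*180728 = (1/(-28))**2 - 180728 = (-1/28)**2 - 180728 = 1/784 - 180728 = -141690751/784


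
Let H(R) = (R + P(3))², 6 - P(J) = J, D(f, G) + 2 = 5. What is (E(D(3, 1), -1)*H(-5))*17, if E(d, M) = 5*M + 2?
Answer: -204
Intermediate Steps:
D(f, G) = 3 (D(f, G) = -2 + 5 = 3)
P(J) = 6 - J
E(d, M) = 2 + 5*M
H(R) = (3 + R)² (H(R) = (R + (6 - 1*3))² = (R + (6 - 3))² = (R + 3)² = (3 + R)²)
(E(D(3, 1), -1)*H(-5))*17 = ((2 + 5*(-1))*(3 - 5)²)*17 = ((2 - 5)*(-2)²)*17 = -3*4*17 = -12*17 = -204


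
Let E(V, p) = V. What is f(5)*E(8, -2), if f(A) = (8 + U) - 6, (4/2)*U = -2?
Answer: 8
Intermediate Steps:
U = -1 (U = (½)*(-2) = -1)
f(A) = 1 (f(A) = (8 - 1) - 6 = 7 - 6 = 1)
f(5)*E(8, -2) = 1*8 = 8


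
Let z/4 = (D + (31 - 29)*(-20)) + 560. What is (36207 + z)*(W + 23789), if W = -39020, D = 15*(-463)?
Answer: -160032117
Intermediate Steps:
D = -6945
z = -25700 (z = 4*((-6945 + (31 - 29)*(-20)) + 560) = 4*((-6945 + 2*(-20)) + 560) = 4*((-6945 - 40) + 560) = 4*(-6985 + 560) = 4*(-6425) = -25700)
(36207 + z)*(W + 23789) = (36207 - 25700)*(-39020 + 23789) = 10507*(-15231) = -160032117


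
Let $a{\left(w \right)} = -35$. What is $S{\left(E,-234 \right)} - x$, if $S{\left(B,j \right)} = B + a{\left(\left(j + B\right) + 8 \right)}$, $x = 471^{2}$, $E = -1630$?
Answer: $-223506$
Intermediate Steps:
$x = 221841$
$S{\left(B,j \right)} = -35 + B$ ($S{\left(B,j \right)} = B - 35 = -35 + B$)
$S{\left(E,-234 \right)} - x = \left(-35 - 1630\right) - 221841 = -1665 - 221841 = -223506$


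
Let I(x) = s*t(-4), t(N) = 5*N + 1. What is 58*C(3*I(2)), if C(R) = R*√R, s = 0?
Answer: 0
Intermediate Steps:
t(N) = 1 + 5*N
I(x) = 0 (I(x) = 0*(1 + 5*(-4)) = 0*(1 - 20) = 0*(-19) = 0)
C(R) = R^(3/2)
58*C(3*I(2)) = 58*(3*0)^(3/2) = 58*0^(3/2) = 58*0 = 0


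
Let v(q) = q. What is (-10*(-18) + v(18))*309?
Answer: 61182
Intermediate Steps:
(-10*(-18) + v(18))*309 = (-10*(-18) + 18)*309 = (180 + 18)*309 = 198*309 = 61182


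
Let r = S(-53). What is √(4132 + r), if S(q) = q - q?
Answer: 2*√1033 ≈ 64.281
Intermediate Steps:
S(q) = 0
r = 0
√(4132 + r) = √(4132 + 0) = √4132 = 2*√1033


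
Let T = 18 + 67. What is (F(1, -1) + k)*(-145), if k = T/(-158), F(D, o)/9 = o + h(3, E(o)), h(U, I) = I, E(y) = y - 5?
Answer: 1455655/158 ≈ 9213.0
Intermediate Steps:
E(y) = -5 + y
T = 85
F(D, o) = -45 + 18*o (F(D, o) = 9*(o + (-5 + o)) = 9*(-5 + 2*o) = -45 + 18*o)
k = -85/158 (k = 85/(-158) = 85*(-1/158) = -85/158 ≈ -0.53797)
(F(1, -1) + k)*(-145) = ((-45 + 18*(-1)) - 85/158)*(-145) = ((-45 - 18) - 85/158)*(-145) = (-63 - 85/158)*(-145) = -10039/158*(-145) = 1455655/158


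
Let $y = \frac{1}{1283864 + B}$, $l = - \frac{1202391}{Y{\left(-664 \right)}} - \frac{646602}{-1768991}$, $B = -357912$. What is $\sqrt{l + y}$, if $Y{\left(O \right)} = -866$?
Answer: $\frac{\sqrt{2729016518723876027659366344641}}{44328395416816} \approx 37.267$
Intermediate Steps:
$l = \frac{2127578814813}{1531946206}$ ($l = - \frac{1202391}{-866} - \frac{646602}{-1768991} = \left(-1202391\right) \left(- \frac{1}{866}\right) - - \frac{646602}{1768991} = \frac{1202391}{866} + \frac{646602}{1768991} = \frac{2127578814813}{1531946206} \approx 1388.8$)
$y = \frac{1}{925952}$ ($y = \frac{1}{1283864 - 357912} = \frac{1}{925952} \approx 1.08 \cdot 10^{-6}$)
$\sqrt{l + y} = \sqrt{\frac{2127578814813}{1531946206} + \frac{1}{925952}} = \sqrt{\frac{985017930132836591}{709254326669056}} = \frac{\sqrt{2729016518723876027659366344641}}{44328395416816}$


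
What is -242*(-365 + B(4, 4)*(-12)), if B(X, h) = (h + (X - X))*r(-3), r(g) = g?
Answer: 53482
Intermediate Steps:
B(X, h) = -3*h (B(X, h) = (h + (X - X))*(-3) = (h + 0)*(-3) = h*(-3) = -3*h)
-242*(-365 + B(4, 4)*(-12)) = -242*(-365 - 3*4*(-12)) = -242*(-365 - 12*(-12)) = -242*(-365 + 144) = -242*(-221) = 53482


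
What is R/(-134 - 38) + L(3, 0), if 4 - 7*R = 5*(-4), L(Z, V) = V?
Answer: -6/301 ≈ -0.019934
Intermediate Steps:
R = 24/7 (R = 4/7 - 5*(-4)/7 = 4/7 - ⅐*(-20) = 4/7 + 20/7 = 24/7 ≈ 3.4286)
R/(-134 - 38) + L(3, 0) = 24/(7*(-134 - 38)) + 0 = (24/7)/(-172) + 0 = (24/7)*(-1/172) + 0 = -6/301 + 0 = -6/301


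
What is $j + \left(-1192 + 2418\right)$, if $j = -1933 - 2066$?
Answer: $-2773$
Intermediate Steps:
$j = -3999$
$j + \left(-1192 + 2418\right) = -3999 + \left(-1192 + 2418\right) = -3999 + 1226 = -2773$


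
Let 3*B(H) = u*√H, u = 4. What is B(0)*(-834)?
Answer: 0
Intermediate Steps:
B(H) = 4*√H/3 (B(H) = (4*√H)/3 = 4*√H/3)
B(0)*(-834) = (4*√0/3)*(-834) = ((4/3)*0)*(-834) = 0*(-834) = 0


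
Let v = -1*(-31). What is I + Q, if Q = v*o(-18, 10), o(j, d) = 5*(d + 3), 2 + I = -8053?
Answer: -6040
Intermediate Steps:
v = 31
I = -8055 (I = -2 - 8053 = -8055)
o(j, d) = 15 + 5*d (o(j, d) = 5*(3 + d) = 15 + 5*d)
Q = 2015 (Q = 31*(15 + 5*10) = 31*(15 + 50) = 31*65 = 2015)
I + Q = -8055 + 2015 = -6040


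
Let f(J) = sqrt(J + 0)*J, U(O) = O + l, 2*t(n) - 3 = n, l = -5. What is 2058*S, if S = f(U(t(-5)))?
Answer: -12348*I*sqrt(6) ≈ -30246.0*I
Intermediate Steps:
t(n) = 3/2 + n/2
U(O) = -5 + O (U(O) = O - 5 = -5 + O)
f(J) = J**(3/2) (f(J) = sqrt(J)*J = J**(3/2))
S = -6*I*sqrt(6) (S = (-5 + (3/2 + (1/2)*(-5)))**(3/2) = (-5 + (3/2 - 5/2))**(3/2) = (-5 - 1)**(3/2) = (-6)**(3/2) = -6*I*sqrt(6) ≈ -14.697*I)
2058*S = 2058*(-6*I*sqrt(6)) = -12348*I*sqrt(6)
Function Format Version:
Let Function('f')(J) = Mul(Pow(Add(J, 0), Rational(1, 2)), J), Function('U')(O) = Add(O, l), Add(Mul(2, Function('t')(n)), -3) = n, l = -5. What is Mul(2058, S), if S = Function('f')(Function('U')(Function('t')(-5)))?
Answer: Mul(-12348, I, Pow(6, Rational(1, 2))) ≈ Mul(-30246., I)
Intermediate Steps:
Function('t')(n) = Add(Rational(3, 2), Mul(Rational(1, 2), n))
Function('U')(O) = Add(-5, O) (Function('U')(O) = Add(O, -5) = Add(-5, O))
Function('f')(J) = Pow(J, Rational(3, 2)) (Function('f')(J) = Mul(Pow(J, Rational(1, 2)), J) = Pow(J, Rational(3, 2)))
S = Mul(-6, I, Pow(6, Rational(1, 2))) (S = Pow(Add(-5, Add(Rational(3, 2), Mul(Rational(1, 2), -5))), Rational(3, 2)) = Pow(Add(-5, Add(Rational(3, 2), Rational(-5, 2))), Rational(3, 2)) = Pow(Add(-5, -1), Rational(3, 2)) = Pow(-6, Rational(3, 2)) = Mul(-6, I, Pow(6, Rational(1, 2))) ≈ Mul(-14.697, I))
Mul(2058, S) = Mul(2058, Mul(-6, I, Pow(6, Rational(1, 2)))) = Mul(-12348, I, Pow(6, Rational(1, 2)))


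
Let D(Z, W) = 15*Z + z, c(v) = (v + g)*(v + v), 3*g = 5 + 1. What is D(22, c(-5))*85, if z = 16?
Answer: 29410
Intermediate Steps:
g = 2 (g = (5 + 1)/3 = (⅓)*6 = 2)
c(v) = 2*v*(2 + v) (c(v) = (v + 2)*(v + v) = (2 + v)*(2*v) = 2*v*(2 + v))
D(Z, W) = 16 + 15*Z (D(Z, W) = 15*Z + 16 = 16 + 15*Z)
D(22, c(-5))*85 = (16 + 15*22)*85 = (16 + 330)*85 = 346*85 = 29410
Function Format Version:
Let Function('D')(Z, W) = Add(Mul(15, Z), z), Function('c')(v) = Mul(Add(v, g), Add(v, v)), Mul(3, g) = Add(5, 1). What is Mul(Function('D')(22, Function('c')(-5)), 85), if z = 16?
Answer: 29410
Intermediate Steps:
g = 2 (g = Mul(Rational(1, 3), Add(5, 1)) = Mul(Rational(1, 3), 6) = 2)
Function('c')(v) = Mul(2, v, Add(2, v)) (Function('c')(v) = Mul(Add(v, 2), Add(v, v)) = Mul(Add(2, v), Mul(2, v)) = Mul(2, v, Add(2, v)))
Function('D')(Z, W) = Add(16, Mul(15, Z)) (Function('D')(Z, W) = Add(Mul(15, Z), 16) = Add(16, Mul(15, Z)))
Mul(Function('D')(22, Function('c')(-5)), 85) = Mul(Add(16, Mul(15, 22)), 85) = Mul(Add(16, 330), 85) = Mul(346, 85) = 29410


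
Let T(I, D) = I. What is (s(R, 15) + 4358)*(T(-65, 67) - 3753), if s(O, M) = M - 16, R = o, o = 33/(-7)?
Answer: -16635026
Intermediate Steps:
o = -33/7 (o = 33*(-⅐) = -33/7 ≈ -4.7143)
R = -33/7 ≈ -4.7143
s(O, M) = -16 + M
(s(R, 15) + 4358)*(T(-65, 67) - 3753) = ((-16 + 15) + 4358)*(-65 - 3753) = (-1 + 4358)*(-3818) = 4357*(-3818) = -16635026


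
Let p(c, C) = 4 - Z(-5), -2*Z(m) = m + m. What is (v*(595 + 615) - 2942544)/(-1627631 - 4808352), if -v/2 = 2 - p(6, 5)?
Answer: 2949804/6435983 ≈ 0.45833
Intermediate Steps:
Z(m) = -m (Z(m) = -(m + m)/2 = -m)
p(c, C) = -1 (p(c, C) = 4 - (-1)*(-5) = 4 - 1*5 = 4 - 5 = -1)
v = -6 (v = -2*(2 - 1*(-1)) = -2*(2 + 1) = -2*3 = -6)
(v*(595 + 615) - 2942544)/(-1627631 - 4808352) = (-6*(595 + 615) - 2942544)/(-1627631 - 4808352) = (-6*1210 - 2942544)/(-6435983) = (-7260 - 2942544)*(-1/6435983) = -2949804*(-1/6435983) = 2949804/6435983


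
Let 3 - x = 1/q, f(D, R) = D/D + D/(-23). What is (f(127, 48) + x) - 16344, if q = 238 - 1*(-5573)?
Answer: -2184628040/133653 ≈ -16346.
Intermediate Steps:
q = 5811 (q = 238 + 5573 = 5811)
f(D, R) = 1 - D/23 (f(D, R) = 1 + D*(-1/23) = 1 - D/23)
x = 17432/5811 (x = 3 - 1/5811 = 17432/5811 ≈ 2.9998)
(f(127, 48) + x) - 16344 = ((1 - 1/23*127) + 17432/5811) - 16344 = ((1 - 127/23) + 17432/5811) - 16344 = (-104/23 + 17432/5811) - 16344 = -203408/133653 - 16344 = -2184628040/133653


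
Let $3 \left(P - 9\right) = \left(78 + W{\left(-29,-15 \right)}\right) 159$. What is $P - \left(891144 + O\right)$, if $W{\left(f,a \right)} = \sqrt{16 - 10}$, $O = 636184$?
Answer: $-1523185 + 53 \sqrt{6} \approx -1.5231 \cdot 10^{6}$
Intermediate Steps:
$W{\left(f,a \right)} = \sqrt{6}$
$P = 4143 + 53 \sqrt{6}$ ($P = 9 + \frac{\left(78 + \sqrt{6}\right) 159}{3} = 9 + \frac{12402 + 159 \sqrt{6}}{3} = 9 + \left(4134 + 53 \sqrt{6}\right) = 4143 + 53 \sqrt{6} \approx 4272.8$)
$P - \left(891144 + O\right) = \left(4143 + 53 \sqrt{6}\right) - \left(891144 + 636184\right) = \left(4143 + 53 \sqrt{6}\right) - 1527328 = -1523185 + 53 \sqrt{6}$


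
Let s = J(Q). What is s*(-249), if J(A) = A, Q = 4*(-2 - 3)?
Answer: 4980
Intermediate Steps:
Q = -20 (Q = 4*(-5) = -20)
s = -20
s*(-249) = -20*(-249) = 4980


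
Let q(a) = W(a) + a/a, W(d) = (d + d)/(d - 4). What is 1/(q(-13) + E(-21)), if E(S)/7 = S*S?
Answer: 17/52522 ≈ 0.00032367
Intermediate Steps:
E(S) = 7*S**2 (E(S) = 7*(S*S) = 7*S**2)
W(d) = 2*d/(-4 + d) (W(d) = (2*d)/(-4 + d) = 2*d/(-4 + d))
q(a) = 1 + 2*a/(-4 + a) (q(a) = 2*a/(-4 + a) + a/a = 2*a/(-4 + a) + 1 = 1 + 2*a/(-4 + a))
1/(q(-13) + E(-21)) = 1/((-4 + 3*(-13))/(-4 - 13) + 7*(-21)**2) = 1/((-4 - 39)/(-17) + 7*441) = 1/(-1/17*(-43) + 3087) = 1/(43/17 + 3087) = 1/(52522/17) = 17/52522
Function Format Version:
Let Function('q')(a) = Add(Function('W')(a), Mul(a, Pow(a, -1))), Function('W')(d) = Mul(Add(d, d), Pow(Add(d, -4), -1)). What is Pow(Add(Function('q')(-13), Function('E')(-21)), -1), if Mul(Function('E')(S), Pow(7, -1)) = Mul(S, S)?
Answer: Rational(17, 52522) ≈ 0.00032367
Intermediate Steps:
Function('E')(S) = Mul(7, Pow(S, 2)) (Function('E')(S) = Mul(7, Mul(S, S)) = Mul(7, Pow(S, 2)))
Function('W')(d) = Mul(2, d, Pow(Add(-4, d), -1)) (Function('W')(d) = Mul(Mul(2, d), Pow(Add(-4, d), -1)) = Mul(2, d, Pow(Add(-4, d), -1)))
Function('q')(a) = Add(1, Mul(2, a, Pow(Add(-4, a), -1))) (Function('q')(a) = Add(Mul(2, a, Pow(Add(-4, a), -1)), Mul(a, Pow(a, -1))) = Add(Mul(2, a, Pow(Add(-4, a), -1)), 1) = Add(1, Mul(2, a, Pow(Add(-4, a), -1))))
Pow(Add(Function('q')(-13), Function('E')(-21)), -1) = Pow(Add(Mul(Pow(Add(-4, -13), -1), Add(-4, Mul(3, -13))), Mul(7, Pow(-21, 2))), -1) = Pow(Add(Mul(Pow(-17, -1), Add(-4, -39)), Mul(7, 441)), -1) = Pow(Add(Mul(Rational(-1, 17), -43), 3087), -1) = Pow(Add(Rational(43, 17), 3087), -1) = Pow(Rational(52522, 17), -1) = Rational(17, 52522)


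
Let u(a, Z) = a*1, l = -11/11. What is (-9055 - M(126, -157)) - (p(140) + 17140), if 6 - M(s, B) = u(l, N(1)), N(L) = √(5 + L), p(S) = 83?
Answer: -26285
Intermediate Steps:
l = -1 (l = -11*1/11 = -1)
u(a, Z) = a
M(s, B) = 7 (M(s, B) = 6 - 1*(-1) = 6 + 1 = 7)
(-9055 - M(126, -157)) - (p(140) + 17140) = (-9055 - 1*7) - (83 + 17140) = (-9055 - 7) - 1*17223 = -9062 - 17223 = -26285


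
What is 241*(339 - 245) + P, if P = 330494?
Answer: 353148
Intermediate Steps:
241*(339 - 245) + P = 241*(339 - 245) + 330494 = 241*94 + 330494 = 22654 + 330494 = 353148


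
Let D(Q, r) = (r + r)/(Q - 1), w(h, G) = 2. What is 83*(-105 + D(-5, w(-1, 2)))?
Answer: -26311/3 ≈ -8770.3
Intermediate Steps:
D(Q, r) = 2*r/(-1 + Q) (D(Q, r) = (2*r)/(-1 + Q) = 2*r/(-1 + Q))
83*(-105 + D(-5, w(-1, 2))) = 83*(-105 + 2*2/(-1 - 5)) = 83*(-105 + 2*2/(-6)) = 83*(-105 + 2*2*(-⅙)) = 83*(-105 - ⅔) = 83*(-317/3) = -26311/3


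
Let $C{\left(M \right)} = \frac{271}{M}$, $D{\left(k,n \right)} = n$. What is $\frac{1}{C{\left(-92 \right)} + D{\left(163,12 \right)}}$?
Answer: $\frac{92}{833} \approx 0.11044$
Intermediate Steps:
$\frac{1}{C{\left(-92 \right)} + D{\left(163,12 \right)}} = \frac{1}{\frac{271}{-92} + 12} = \frac{1}{271 \left(- \frac{1}{92}\right) + 12} = \frac{1}{- \frac{271}{92} + 12} = \frac{1}{\frac{833}{92}} = \frac{92}{833}$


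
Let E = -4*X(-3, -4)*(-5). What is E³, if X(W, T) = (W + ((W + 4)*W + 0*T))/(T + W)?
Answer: 1728000/343 ≈ 5037.9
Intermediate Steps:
X(W, T) = (W + W*(4 + W))/(T + W) (X(W, T) = (W + ((4 + W)*W + 0))/(T + W) = (W + (W*(4 + W) + 0))/(T + W) = (W + W*(4 + W))/(T + W))
E = 120/7 (E = -(-12)*(5 - 3)/(-4 - 3)*(-5) = -(-12)*2/(-7)*(-5) = -(-12)*(-1)*2/7*(-5) = -4*6/7*(-5) = -24/7*(-5) = 120/7 ≈ 17.143)
E³ = (120/7)³ = 1728000/343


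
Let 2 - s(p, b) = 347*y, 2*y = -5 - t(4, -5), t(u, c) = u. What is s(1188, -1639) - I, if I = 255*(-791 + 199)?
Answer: 305047/2 ≈ 1.5252e+5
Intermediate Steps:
y = -9/2 (y = (-5 - 1*4)/2 = (-5 - 4)/2 = (½)*(-9) = -9/2 ≈ -4.5000)
I = -150960 (I = 255*(-592) = -150960)
s(p, b) = 3127/2 (s(p, b) = 2 - 347*(-9)/2 = 2 - 1*(-3123/2) = 2 + 3123/2 = 3127/2)
s(1188, -1639) - I = 3127/2 - 1*(-150960) = 3127/2 + 150960 = 305047/2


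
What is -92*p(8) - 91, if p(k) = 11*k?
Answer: -8187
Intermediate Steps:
-92*p(8) - 91 = -1012*8 - 91 = -92*88 - 91 = -8096 - 91 = -8187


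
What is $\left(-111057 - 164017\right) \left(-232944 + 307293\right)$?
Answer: $-20451476826$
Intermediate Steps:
$\left(-111057 - 164017\right) \left(-232944 + 307293\right) = \left(-275074\right) 74349 = -20451476826$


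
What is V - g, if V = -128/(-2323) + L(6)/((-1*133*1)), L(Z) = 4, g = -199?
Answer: 61490573/308959 ≈ 199.02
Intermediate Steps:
V = 7732/308959 (V = -128/(-2323) + 4/((-1*133*1)) = -128*(-1/2323) + 4/((-133*1)) = 128/2323 + 4/(-133) = 128/2323 + 4*(-1/133) = 128/2323 - 4/133 = 7732/308959 ≈ 0.025026)
V - g = 7732/308959 - 1*(-199) = 7732/308959 + 199 = 61490573/308959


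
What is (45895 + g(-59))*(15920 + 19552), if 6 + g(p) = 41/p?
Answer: 96037247520/59 ≈ 1.6278e+9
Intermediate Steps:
g(p) = -6 + 41/p
(45895 + g(-59))*(15920 + 19552) = (45895 + (-6 + 41/(-59)))*(15920 + 19552) = (45895 + (-6 + 41*(-1/59)))*35472 = (45895 + (-6 - 41/59))*35472 = (45895 - 395/59)*35472 = (2707410/59)*35472 = 96037247520/59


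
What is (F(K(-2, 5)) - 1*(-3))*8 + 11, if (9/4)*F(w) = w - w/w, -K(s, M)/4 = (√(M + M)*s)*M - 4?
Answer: 265/3 + 1280*√10/9 ≈ 538.08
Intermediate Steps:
K(s, M) = 16 - 4*s*√2*M^(3/2) (K(s, M) = -4*((√(M + M)*s)*M - 4) = -4*((√(2*M)*s)*M - 4) = -4*(((√2*√M)*s)*M - 4) = -4*((s*√2*√M)*M - 4) = -4*(s*√2*M^(3/2) - 4) = -4*(-4 + s*√2*M^(3/2)) = 16 - 4*s*√2*M^(3/2))
F(w) = -4/9 + 4*w/9 (F(w) = 4*(w - w/w)/9 = 4*(w - 1*1)/9 = 4*(w - 1)/9 = 4*(-1 + w)/9 = -4/9 + 4*w/9)
(F(K(-2, 5)) - 1*(-3))*8 + 11 = ((-4/9 + 4*(16 - 4*(-2)*√2*5^(3/2))/9) - 1*(-3))*8 + 11 = ((-4/9 + 4*(16 - 4*(-2)*√2*5*√5)/9) + 3)*8 + 11 = ((-4/9 + 4*(16 + 40*√10)/9) + 3)*8 + 11 = ((-4/9 + (64/9 + 160*√10/9)) + 3)*8 + 11 = ((20/3 + 160*√10/9) + 3)*8 + 11 = (29/3 + 160*√10/9)*8 + 11 = (232/3 + 1280*√10/9) + 11 = 265/3 + 1280*√10/9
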